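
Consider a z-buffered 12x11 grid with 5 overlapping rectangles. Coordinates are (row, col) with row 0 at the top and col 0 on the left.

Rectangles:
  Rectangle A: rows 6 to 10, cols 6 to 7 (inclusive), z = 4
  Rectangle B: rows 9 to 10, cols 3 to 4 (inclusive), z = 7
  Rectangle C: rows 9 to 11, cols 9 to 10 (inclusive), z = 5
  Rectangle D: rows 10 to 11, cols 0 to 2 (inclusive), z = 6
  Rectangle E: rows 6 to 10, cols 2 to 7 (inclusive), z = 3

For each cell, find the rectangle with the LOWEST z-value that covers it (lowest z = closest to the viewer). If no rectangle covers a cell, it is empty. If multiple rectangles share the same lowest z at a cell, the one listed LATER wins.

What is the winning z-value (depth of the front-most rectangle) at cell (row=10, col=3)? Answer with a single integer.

Answer: 3

Derivation:
Check cell (10,3):
  A: rows 6-10 cols 6-7 -> outside (col miss)
  B: rows 9-10 cols 3-4 z=7 -> covers; best now B (z=7)
  C: rows 9-11 cols 9-10 -> outside (col miss)
  D: rows 10-11 cols 0-2 -> outside (col miss)
  E: rows 6-10 cols 2-7 z=3 -> covers; best now E (z=3)
Winner: E at z=3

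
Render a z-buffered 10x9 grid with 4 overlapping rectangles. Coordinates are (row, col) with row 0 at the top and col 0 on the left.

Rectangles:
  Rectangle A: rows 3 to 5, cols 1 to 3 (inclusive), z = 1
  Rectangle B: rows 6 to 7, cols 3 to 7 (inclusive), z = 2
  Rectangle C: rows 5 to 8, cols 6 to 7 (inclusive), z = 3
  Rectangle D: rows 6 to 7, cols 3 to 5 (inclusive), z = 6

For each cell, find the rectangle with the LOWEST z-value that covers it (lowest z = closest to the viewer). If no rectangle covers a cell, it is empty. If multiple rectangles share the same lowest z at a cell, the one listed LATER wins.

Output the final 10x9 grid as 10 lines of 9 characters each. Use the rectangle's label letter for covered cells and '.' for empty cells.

.........
.........
.........
.AAA.....
.AAA.....
.AAA..CC.
...BBBBB.
...BBBBB.
......CC.
.........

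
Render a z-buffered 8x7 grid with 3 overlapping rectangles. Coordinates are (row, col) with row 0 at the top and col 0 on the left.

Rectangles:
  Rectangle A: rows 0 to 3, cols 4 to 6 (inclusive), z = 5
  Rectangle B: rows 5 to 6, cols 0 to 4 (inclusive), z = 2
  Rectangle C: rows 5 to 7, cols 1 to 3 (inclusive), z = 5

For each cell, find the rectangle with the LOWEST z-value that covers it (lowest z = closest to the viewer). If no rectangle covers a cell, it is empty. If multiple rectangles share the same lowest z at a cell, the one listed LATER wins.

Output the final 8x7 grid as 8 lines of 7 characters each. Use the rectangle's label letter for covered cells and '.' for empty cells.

....AAA
....AAA
....AAA
....AAA
.......
BBBBB..
BBBBB..
.CCC...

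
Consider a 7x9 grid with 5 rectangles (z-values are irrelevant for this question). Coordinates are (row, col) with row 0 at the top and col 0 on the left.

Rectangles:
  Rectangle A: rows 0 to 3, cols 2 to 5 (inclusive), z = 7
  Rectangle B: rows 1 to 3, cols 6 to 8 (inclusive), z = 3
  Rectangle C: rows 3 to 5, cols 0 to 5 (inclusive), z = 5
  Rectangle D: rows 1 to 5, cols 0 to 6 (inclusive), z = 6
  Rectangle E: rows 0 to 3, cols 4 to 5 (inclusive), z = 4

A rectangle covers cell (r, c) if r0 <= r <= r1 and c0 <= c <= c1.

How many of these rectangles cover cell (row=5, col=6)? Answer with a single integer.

Check cell (5,6):
  A: rows 0-3 cols 2-5 -> outside (row miss)
  B: rows 1-3 cols 6-8 -> outside (row miss)
  C: rows 3-5 cols 0-5 -> outside (col miss)
  D: rows 1-5 cols 0-6 -> covers
  E: rows 0-3 cols 4-5 -> outside (row miss)
Count covering = 1

Answer: 1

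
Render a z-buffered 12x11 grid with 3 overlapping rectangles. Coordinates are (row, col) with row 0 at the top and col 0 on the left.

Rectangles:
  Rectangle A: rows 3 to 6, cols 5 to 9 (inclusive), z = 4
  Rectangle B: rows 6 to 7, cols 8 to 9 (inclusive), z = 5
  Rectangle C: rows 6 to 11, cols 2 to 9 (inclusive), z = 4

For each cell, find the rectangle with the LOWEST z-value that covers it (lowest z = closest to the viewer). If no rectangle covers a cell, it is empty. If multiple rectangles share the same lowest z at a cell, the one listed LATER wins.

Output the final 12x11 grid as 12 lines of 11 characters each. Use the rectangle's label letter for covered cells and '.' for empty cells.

...........
...........
...........
.....AAAAA.
.....AAAAA.
.....AAAAA.
..CCCCCCCC.
..CCCCCCCC.
..CCCCCCCC.
..CCCCCCCC.
..CCCCCCCC.
..CCCCCCCC.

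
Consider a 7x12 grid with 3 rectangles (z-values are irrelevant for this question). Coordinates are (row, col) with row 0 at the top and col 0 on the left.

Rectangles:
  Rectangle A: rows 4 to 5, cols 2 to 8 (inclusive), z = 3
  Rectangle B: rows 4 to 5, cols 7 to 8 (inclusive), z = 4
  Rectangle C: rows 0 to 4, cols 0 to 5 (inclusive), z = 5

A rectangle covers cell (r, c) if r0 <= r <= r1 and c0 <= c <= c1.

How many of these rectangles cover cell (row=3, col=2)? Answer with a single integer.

Answer: 1

Derivation:
Check cell (3,2):
  A: rows 4-5 cols 2-8 -> outside (row miss)
  B: rows 4-5 cols 7-8 -> outside (row miss)
  C: rows 0-4 cols 0-5 -> covers
Count covering = 1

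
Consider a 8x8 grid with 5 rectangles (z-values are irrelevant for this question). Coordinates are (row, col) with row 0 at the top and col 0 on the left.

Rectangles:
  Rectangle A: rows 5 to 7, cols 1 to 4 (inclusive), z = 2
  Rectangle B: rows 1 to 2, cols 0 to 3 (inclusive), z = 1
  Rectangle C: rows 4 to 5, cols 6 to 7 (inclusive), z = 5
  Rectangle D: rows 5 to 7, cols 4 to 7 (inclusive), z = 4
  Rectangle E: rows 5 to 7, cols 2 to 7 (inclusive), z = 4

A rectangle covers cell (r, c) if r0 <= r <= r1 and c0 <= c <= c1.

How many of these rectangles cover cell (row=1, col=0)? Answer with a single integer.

Answer: 1

Derivation:
Check cell (1,0):
  A: rows 5-7 cols 1-4 -> outside (row miss)
  B: rows 1-2 cols 0-3 -> covers
  C: rows 4-5 cols 6-7 -> outside (row miss)
  D: rows 5-7 cols 4-7 -> outside (row miss)
  E: rows 5-7 cols 2-7 -> outside (row miss)
Count covering = 1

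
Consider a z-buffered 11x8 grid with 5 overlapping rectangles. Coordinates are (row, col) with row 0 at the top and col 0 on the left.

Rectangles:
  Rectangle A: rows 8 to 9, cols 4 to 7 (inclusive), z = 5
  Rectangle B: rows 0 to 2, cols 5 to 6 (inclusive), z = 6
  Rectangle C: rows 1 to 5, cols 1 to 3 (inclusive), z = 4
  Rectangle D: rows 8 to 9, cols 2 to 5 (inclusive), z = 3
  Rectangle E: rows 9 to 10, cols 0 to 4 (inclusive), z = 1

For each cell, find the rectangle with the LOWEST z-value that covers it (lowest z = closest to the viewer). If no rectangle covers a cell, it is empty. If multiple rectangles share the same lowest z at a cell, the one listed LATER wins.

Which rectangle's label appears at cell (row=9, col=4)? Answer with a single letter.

Answer: E

Derivation:
Check cell (9,4):
  A: rows 8-9 cols 4-7 z=5 -> covers; best now A (z=5)
  B: rows 0-2 cols 5-6 -> outside (row miss)
  C: rows 1-5 cols 1-3 -> outside (row miss)
  D: rows 8-9 cols 2-5 z=3 -> covers; best now D (z=3)
  E: rows 9-10 cols 0-4 z=1 -> covers; best now E (z=1)
Winner: E at z=1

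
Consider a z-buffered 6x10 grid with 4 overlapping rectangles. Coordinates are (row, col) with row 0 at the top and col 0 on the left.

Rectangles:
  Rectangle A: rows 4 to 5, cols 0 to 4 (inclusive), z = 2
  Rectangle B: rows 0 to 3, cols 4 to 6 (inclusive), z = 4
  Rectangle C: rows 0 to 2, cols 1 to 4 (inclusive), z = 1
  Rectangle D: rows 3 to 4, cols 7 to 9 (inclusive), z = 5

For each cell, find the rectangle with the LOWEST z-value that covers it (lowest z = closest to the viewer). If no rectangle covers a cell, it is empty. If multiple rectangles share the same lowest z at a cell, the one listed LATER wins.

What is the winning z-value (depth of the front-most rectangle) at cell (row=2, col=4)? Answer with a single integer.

Answer: 1

Derivation:
Check cell (2,4):
  A: rows 4-5 cols 0-4 -> outside (row miss)
  B: rows 0-3 cols 4-6 z=4 -> covers; best now B (z=4)
  C: rows 0-2 cols 1-4 z=1 -> covers; best now C (z=1)
  D: rows 3-4 cols 7-9 -> outside (row miss)
Winner: C at z=1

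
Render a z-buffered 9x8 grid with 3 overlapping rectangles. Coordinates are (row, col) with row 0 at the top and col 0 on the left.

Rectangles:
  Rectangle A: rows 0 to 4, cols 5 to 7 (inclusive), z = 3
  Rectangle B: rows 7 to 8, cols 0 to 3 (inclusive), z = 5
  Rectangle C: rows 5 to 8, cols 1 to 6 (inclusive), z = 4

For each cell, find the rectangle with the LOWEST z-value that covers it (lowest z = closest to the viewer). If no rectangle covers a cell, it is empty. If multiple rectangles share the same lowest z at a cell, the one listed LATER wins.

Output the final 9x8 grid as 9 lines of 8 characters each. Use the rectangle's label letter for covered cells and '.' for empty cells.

.....AAA
.....AAA
.....AAA
.....AAA
.....AAA
.CCCCCC.
.CCCCCC.
BCCCCCC.
BCCCCCC.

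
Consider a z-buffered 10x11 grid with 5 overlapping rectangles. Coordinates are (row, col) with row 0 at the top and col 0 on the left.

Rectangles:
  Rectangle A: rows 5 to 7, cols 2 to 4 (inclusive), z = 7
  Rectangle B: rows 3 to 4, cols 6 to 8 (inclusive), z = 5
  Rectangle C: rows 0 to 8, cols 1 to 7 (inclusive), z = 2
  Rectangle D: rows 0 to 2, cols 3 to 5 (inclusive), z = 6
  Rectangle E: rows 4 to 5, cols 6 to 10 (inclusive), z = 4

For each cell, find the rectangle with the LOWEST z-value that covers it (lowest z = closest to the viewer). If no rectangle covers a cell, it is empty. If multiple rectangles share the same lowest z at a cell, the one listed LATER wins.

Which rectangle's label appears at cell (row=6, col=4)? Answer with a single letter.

Check cell (6,4):
  A: rows 5-7 cols 2-4 z=7 -> covers; best now A (z=7)
  B: rows 3-4 cols 6-8 -> outside (row miss)
  C: rows 0-8 cols 1-7 z=2 -> covers; best now C (z=2)
  D: rows 0-2 cols 3-5 -> outside (row miss)
  E: rows 4-5 cols 6-10 -> outside (row miss)
Winner: C at z=2

Answer: C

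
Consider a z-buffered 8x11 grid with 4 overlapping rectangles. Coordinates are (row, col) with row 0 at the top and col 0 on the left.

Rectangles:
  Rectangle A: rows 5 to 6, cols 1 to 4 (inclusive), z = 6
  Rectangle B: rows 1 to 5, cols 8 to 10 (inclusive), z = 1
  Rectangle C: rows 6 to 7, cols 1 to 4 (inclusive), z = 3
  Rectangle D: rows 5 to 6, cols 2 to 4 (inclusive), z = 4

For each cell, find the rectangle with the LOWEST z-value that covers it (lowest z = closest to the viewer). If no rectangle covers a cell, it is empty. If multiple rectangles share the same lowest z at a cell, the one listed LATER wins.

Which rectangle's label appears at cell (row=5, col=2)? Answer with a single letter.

Answer: D

Derivation:
Check cell (5,2):
  A: rows 5-6 cols 1-4 z=6 -> covers; best now A (z=6)
  B: rows 1-5 cols 8-10 -> outside (col miss)
  C: rows 6-7 cols 1-4 -> outside (row miss)
  D: rows 5-6 cols 2-4 z=4 -> covers; best now D (z=4)
Winner: D at z=4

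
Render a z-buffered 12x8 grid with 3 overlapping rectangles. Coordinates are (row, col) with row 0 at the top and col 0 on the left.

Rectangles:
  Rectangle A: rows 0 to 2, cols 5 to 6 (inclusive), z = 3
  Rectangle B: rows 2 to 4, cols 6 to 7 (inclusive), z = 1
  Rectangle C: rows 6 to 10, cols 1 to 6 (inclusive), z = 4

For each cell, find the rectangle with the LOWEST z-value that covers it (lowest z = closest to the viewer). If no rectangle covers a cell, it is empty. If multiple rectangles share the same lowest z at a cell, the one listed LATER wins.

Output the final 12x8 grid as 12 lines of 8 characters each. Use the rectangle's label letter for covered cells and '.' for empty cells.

.....AA.
.....AA.
.....ABB
......BB
......BB
........
.CCCCCC.
.CCCCCC.
.CCCCCC.
.CCCCCC.
.CCCCCC.
........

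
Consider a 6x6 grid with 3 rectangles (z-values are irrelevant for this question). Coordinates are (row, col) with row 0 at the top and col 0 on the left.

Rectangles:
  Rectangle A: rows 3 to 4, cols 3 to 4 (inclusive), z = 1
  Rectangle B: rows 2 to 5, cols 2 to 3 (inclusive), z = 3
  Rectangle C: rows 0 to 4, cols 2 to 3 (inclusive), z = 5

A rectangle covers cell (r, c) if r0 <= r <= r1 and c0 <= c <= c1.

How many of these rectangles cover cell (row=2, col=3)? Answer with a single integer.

Answer: 2

Derivation:
Check cell (2,3):
  A: rows 3-4 cols 3-4 -> outside (row miss)
  B: rows 2-5 cols 2-3 -> covers
  C: rows 0-4 cols 2-3 -> covers
Count covering = 2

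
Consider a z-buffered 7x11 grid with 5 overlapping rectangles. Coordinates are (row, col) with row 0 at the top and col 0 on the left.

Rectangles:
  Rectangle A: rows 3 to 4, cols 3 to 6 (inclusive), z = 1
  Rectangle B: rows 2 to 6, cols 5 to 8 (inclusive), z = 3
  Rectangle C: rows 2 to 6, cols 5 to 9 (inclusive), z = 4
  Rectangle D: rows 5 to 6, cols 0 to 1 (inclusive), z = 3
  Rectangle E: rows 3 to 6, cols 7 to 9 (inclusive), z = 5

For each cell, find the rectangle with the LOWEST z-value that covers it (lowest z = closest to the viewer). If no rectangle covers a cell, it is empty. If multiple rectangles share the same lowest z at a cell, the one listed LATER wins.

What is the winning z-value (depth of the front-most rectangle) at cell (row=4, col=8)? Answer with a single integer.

Answer: 3

Derivation:
Check cell (4,8):
  A: rows 3-4 cols 3-6 -> outside (col miss)
  B: rows 2-6 cols 5-8 z=3 -> covers; best now B (z=3)
  C: rows 2-6 cols 5-9 z=4 -> covers; best now B (z=3)
  D: rows 5-6 cols 0-1 -> outside (row miss)
  E: rows 3-6 cols 7-9 z=5 -> covers; best now B (z=3)
Winner: B at z=3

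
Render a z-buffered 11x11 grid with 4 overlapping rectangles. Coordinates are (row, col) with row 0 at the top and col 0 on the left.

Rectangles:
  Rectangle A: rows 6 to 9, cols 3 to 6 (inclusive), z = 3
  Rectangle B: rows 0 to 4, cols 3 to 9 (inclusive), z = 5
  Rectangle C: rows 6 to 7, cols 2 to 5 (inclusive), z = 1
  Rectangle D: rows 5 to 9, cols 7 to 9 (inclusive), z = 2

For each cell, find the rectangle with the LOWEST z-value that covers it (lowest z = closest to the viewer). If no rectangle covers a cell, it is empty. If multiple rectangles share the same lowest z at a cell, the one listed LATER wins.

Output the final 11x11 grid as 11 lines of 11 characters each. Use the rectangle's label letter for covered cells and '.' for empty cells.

...BBBBBBB.
...BBBBBBB.
...BBBBBBB.
...BBBBBBB.
...BBBBBBB.
.......DDD.
..CCCCADDD.
..CCCCADDD.
...AAAADDD.
...AAAADDD.
...........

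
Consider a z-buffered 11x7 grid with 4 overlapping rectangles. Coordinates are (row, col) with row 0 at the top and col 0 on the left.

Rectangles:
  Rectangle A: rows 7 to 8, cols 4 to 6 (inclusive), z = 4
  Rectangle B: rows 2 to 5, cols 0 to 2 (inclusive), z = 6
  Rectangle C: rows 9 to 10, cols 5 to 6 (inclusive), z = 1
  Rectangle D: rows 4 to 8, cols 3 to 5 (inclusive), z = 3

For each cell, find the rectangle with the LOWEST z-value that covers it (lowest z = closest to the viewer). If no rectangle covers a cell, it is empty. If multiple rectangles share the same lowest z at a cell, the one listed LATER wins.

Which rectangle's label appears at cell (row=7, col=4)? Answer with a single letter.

Answer: D

Derivation:
Check cell (7,4):
  A: rows 7-8 cols 4-6 z=4 -> covers; best now A (z=4)
  B: rows 2-5 cols 0-2 -> outside (row miss)
  C: rows 9-10 cols 5-6 -> outside (row miss)
  D: rows 4-8 cols 3-5 z=3 -> covers; best now D (z=3)
Winner: D at z=3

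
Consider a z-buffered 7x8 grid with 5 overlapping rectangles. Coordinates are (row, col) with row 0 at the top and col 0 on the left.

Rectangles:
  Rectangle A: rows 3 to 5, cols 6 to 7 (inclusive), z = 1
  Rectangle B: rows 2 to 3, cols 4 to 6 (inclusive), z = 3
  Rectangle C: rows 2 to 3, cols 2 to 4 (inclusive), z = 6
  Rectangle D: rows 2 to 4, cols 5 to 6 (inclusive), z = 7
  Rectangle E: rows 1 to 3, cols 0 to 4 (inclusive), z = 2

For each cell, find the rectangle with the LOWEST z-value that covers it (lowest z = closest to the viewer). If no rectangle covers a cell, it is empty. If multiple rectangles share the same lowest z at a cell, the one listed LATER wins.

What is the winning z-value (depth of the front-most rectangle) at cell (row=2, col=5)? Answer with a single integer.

Check cell (2,5):
  A: rows 3-5 cols 6-7 -> outside (row miss)
  B: rows 2-3 cols 4-6 z=3 -> covers; best now B (z=3)
  C: rows 2-3 cols 2-4 -> outside (col miss)
  D: rows 2-4 cols 5-6 z=7 -> covers; best now B (z=3)
  E: rows 1-3 cols 0-4 -> outside (col miss)
Winner: B at z=3

Answer: 3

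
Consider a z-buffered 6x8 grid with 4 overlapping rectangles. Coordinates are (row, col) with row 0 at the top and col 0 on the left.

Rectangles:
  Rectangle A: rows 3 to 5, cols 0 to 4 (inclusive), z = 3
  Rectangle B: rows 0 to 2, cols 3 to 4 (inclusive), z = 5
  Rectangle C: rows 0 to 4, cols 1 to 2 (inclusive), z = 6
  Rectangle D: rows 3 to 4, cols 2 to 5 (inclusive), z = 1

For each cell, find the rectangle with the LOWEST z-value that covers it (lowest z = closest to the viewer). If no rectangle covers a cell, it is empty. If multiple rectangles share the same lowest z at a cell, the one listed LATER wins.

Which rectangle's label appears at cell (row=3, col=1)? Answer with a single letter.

Answer: A

Derivation:
Check cell (3,1):
  A: rows 3-5 cols 0-4 z=3 -> covers; best now A (z=3)
  B: rows 0-2 cols 3-4 -> outside (row miss)
  C: rows 0-4 cols 1-2 z=6 -> covers; best now A (z=3)
  D: rows 3-4 cols 2-5 -> outside (col miss)
Winner: A at z=3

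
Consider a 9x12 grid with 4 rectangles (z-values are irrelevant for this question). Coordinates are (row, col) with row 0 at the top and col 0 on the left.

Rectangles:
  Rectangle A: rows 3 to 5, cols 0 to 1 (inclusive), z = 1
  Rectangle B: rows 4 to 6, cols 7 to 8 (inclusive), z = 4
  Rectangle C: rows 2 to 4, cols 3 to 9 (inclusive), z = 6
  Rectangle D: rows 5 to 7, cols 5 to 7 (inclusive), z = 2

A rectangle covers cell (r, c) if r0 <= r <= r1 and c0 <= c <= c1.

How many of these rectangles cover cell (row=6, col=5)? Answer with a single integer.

Check cell (6,5):
  A: rows 3-5 cols 0-1 -> outside (row miss)
  B: rows 4-6 cols 7-8 -> outside (col miss)
  C: rows 2-4 cols 3-9 -> outside (row miss)
  D: rows 5-7 cols 5-7 -> covers
Count covering = 1

Answer: 1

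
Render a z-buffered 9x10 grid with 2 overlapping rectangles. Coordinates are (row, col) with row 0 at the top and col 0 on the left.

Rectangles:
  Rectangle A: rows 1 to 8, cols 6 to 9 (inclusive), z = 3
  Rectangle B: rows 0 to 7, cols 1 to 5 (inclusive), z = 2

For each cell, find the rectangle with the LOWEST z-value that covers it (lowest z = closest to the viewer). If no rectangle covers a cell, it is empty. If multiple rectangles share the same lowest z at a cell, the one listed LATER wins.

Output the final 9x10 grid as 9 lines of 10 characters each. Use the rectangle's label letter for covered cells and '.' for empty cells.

.BBBBB....
.BBBBBAAAA
.BBBBBAAAA
.BBBBBAAAA
.BBBBBAAAA
.BBBBBAAAA
.BBBBBAAAA
.BBBBBAAAA
......AAAA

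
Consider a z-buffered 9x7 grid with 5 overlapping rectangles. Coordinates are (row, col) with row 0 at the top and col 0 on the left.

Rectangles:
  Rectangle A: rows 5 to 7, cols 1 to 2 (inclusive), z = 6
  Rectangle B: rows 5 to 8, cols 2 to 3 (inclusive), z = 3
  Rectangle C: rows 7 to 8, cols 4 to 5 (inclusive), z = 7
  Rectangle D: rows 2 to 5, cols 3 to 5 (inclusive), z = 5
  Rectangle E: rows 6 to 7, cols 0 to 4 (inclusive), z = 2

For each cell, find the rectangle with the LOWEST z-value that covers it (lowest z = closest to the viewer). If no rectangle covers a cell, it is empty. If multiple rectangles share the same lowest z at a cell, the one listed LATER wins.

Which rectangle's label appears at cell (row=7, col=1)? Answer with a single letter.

Answer: E

Derivation:
Check cell (7,1):
  A: rows 5-7 cols 1-2 z=6 -> covers; best now A (z=6)
  B: rows 5-8 cols 2-3 -> outside (col miss)
  C: rows 7-8 cols 4-5 -> outside (col miss)
  D: rows 2-5 cols 3-5 -> outside (row miss)
  E: rows 6-7 cols 0-4 z=2 -> covers; best now E (z=2)
Winner: E at z=2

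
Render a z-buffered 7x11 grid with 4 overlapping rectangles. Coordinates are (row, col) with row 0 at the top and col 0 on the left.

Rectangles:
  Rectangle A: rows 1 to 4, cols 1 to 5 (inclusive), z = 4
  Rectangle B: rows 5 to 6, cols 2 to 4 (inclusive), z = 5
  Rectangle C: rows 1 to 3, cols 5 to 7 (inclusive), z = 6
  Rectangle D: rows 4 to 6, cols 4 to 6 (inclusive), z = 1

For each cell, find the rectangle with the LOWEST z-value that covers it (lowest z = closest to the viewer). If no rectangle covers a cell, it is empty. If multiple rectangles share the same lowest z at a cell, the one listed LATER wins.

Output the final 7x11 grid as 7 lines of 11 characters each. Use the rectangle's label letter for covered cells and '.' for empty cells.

...........
.AAAAACC...
.AAAAACC...
.AAAAACC...
.AAADDD....
..BBDDD....
..BBDDD....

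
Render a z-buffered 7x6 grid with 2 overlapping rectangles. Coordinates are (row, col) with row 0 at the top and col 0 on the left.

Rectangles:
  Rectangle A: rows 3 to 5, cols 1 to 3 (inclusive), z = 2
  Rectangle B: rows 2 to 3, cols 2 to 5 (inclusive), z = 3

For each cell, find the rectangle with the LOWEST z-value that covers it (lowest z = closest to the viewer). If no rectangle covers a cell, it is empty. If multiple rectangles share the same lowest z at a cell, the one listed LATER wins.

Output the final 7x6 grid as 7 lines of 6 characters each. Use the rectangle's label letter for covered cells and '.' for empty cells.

......
......
..BBBB
.AAABB
.AAA..
.AAA..
......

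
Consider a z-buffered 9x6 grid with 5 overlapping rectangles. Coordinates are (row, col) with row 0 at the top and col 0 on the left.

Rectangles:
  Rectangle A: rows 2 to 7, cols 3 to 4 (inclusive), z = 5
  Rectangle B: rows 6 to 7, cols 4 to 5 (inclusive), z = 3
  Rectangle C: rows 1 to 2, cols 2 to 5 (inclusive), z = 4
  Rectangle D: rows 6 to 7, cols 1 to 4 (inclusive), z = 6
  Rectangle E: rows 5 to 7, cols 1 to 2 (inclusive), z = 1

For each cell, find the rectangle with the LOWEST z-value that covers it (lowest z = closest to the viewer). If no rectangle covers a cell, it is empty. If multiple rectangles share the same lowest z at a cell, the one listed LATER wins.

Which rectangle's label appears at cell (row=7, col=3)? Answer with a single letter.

Answer: A

Derivation:
Check cell (7,3):
  A: rows 2-7 cols 3-4 z=5 -> covers; best now A (z=5)
  B: rows 6-7 cols 4-5 -> outside (col miss)
  C: rows 1-2 cols 2-5 -> outside (row miss)
  D: rows 6-7 cols 1-4 z=6 -> covers; best now A (z=5)
  E: rows 5-7 cols 1-2 -> outside (col miss)
Winner: A at z=5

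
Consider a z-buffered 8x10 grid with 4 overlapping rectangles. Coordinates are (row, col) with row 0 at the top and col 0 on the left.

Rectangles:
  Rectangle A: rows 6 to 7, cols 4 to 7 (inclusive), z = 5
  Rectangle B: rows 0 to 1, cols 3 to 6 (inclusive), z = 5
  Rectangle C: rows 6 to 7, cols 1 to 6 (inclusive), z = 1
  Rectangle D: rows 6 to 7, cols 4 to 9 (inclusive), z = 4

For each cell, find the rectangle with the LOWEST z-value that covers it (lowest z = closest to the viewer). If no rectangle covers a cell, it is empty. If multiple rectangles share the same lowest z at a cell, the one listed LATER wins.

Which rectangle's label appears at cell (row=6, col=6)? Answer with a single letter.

Check cell (6,6):
  A: rows 6-7 cols 4-7 z=5 -> covers; best now A (z=5)
  B: rows 0-1 cols 3-6 -> outside (row miss)
  C: rows 6-7 cols 1-6 z=1 -> covers; best now C (z=1)
  D: rows 6-7 cols 4-9 z=4 -> covers; best now C (z=1)
Winner: C at z=1

Answer: C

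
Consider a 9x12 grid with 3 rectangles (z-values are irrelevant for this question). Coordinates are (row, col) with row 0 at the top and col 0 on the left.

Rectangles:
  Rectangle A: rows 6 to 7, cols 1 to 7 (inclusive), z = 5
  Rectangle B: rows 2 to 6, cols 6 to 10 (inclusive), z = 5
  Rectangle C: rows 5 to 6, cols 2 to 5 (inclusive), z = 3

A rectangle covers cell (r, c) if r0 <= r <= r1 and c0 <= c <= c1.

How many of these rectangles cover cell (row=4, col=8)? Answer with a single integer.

Answer: 1

Derivation:
Check cell (4,8):
  A: rows 6-7 cols 1-7 -> outside (row miss)
  B: rows 2-6 cols 6-10 -> covers
  C: rows 5-6 cols 2-5 -> outside (row miss)
Count covering = 1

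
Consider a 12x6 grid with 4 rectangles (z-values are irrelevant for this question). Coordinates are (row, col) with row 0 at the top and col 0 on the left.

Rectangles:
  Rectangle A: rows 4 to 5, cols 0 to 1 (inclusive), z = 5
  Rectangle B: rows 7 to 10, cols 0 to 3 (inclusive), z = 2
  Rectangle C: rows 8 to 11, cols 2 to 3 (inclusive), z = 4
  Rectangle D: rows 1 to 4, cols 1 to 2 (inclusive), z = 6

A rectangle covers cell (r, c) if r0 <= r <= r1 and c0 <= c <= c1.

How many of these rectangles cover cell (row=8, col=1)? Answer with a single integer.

Answer: 1

Derivation:
Check cell (8,1):
  A: rows 4-5 cols 0-1 -> outside (row miss)
  B: rows 7-10 cols 0-3 -> covers
  C: rows 8-11 cols 2-3 -> outside (col miss)
  D: rows 1-4 cols 1-2 -> outside (row miss)
Count covering = 1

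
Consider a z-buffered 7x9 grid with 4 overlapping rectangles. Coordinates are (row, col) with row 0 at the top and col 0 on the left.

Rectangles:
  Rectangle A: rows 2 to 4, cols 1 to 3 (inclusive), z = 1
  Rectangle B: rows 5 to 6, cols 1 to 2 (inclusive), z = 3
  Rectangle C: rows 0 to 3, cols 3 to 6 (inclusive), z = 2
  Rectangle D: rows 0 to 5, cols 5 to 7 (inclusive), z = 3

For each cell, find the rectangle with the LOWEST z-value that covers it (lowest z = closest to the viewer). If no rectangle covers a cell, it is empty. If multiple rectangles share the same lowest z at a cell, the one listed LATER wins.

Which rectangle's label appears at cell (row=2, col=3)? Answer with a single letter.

Answer: A

Derivation:
Check cell (2,3):
  A: rows 2-4 cols 1-3 z=1 -> covers; best now A (z=1)
  B: rows 5-6 cols 1-2 -> outside (row miss)
  C: rows 0-3 cols 3-6 z=2 -> covers; best now A (z=1)
  D: rows 0-5 cols 5-7 -> outside (col miss)
Winner: A at z=1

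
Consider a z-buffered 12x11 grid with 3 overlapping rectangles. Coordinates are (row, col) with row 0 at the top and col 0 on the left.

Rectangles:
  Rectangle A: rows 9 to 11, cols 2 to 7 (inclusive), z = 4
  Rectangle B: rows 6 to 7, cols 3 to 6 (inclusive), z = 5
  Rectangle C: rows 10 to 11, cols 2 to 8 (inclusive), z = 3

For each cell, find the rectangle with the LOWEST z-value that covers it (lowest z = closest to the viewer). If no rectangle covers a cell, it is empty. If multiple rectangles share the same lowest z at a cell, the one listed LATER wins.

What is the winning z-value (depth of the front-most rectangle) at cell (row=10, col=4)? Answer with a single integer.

Check cell (10,4):
  A: rows 9-11 cols 2-7 z=4 -> covers; best now A (z=4)
  B: rows 6-7 cols 3-6 -> outside (row miss)
  C: rows 10-11 cols 2-8 z=3 -> covers; best now C (z=3)
Winner: C at z=3

Answer: 3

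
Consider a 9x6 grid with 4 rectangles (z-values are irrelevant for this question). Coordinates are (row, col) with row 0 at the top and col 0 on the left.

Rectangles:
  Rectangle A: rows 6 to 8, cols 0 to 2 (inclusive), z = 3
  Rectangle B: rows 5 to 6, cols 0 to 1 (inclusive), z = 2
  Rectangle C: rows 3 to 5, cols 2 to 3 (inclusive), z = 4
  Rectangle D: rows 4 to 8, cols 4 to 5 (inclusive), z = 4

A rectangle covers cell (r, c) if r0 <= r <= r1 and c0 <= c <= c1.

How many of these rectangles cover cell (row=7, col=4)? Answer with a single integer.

Answer: 1

Derivation:
Check cell (7,4):
  A: rows 6-8 cols 0-2 -> outside (col miss)
  B: rows 5-6 cols 0-1 -> outside (row miss)
  C: rows 3-5 cols 2-3 -> outside (row miss)
  D: rows 4-8 cols 4-5 -> covers
Count covering = 1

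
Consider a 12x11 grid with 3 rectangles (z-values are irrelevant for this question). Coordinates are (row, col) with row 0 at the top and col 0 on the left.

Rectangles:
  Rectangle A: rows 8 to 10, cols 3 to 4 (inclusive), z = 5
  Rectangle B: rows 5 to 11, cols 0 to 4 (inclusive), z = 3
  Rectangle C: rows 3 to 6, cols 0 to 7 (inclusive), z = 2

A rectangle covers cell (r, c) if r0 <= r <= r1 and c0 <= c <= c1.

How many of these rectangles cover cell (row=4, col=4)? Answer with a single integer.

Answer: 1

Derivation:
Check cell (4,4):
  A: rows 8-10 cols 3-4 -> outside (row miss)
  B: rows 5-11 cols 0-4 -> outside (row miss)
  C: rows 3-6 cols 0-7 -> covers
Count covering = 1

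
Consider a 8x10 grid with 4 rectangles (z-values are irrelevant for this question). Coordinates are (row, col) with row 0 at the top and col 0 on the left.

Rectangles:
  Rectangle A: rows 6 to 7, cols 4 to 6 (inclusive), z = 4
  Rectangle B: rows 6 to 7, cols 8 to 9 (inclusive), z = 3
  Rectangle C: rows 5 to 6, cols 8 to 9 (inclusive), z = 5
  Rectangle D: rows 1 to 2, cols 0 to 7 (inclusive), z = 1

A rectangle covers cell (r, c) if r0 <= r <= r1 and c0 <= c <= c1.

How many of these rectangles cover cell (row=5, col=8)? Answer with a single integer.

Answer: 1

Derivation:
Check cell (5,8):
  A: rows 6-7 cols 4-6 -> outside (row miss)
  B: rows 6-7 cols 8-9 -> outside (row miss)
  C: rows 5-6 cols 8-9 -> covers
  D: rows 1-2 cols 0-7 -> outside (row miss)
Count covering = 1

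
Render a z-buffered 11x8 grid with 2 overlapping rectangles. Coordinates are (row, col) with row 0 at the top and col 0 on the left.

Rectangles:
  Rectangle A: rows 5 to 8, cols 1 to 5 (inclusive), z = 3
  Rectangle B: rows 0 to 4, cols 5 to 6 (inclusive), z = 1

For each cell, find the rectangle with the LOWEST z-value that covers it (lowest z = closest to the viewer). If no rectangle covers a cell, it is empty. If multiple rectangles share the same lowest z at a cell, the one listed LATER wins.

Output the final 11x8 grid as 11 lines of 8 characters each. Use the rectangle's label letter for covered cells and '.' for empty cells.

.....BB.
.....BB.
.....BB.
.....BB.
.....BB.
.AAAAA..
.AAAAA..
.AAAAA..
.AAAAA..
........
........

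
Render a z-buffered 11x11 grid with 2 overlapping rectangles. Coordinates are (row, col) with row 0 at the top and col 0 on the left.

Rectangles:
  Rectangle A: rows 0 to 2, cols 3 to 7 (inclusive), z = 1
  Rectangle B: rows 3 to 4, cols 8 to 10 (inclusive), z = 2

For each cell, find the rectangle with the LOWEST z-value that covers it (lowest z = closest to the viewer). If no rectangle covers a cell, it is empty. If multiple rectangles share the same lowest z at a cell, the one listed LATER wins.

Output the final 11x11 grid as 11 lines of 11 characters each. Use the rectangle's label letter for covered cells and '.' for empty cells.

...AAAAA...
...AAAAA...
...AAAAA...
........BBB
........BBB
...........
...........
...........
...........
...........
...........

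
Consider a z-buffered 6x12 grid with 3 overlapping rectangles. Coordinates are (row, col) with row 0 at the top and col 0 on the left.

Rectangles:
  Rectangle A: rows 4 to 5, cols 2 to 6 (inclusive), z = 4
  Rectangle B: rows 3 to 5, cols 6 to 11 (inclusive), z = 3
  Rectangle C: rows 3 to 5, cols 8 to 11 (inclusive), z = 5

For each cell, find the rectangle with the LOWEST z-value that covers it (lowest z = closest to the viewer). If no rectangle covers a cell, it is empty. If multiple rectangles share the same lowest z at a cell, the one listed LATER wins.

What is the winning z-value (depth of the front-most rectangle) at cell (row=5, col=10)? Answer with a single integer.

Answer: 3

Derivation:
Check cell (5,10):
  A: rows 4-5 cols 2-6 -> outside (col miss)
  B: rows 3-5 cols 6-11 z=3 -> covers; best now B (z=3)
  C: rows 3-5 cols 8-11 z=5 -> covers; best now B (z=3)
Winner: B at z=3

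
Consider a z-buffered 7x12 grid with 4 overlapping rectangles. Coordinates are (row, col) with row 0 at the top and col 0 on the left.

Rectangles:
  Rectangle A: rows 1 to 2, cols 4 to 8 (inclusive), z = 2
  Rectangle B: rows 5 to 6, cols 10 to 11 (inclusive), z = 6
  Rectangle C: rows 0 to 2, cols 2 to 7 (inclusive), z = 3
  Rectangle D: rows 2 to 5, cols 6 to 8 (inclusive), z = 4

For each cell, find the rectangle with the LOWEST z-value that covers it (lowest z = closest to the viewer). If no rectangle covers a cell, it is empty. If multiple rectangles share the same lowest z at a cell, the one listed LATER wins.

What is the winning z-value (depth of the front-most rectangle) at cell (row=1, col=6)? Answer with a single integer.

Check cell (1,6):
  A: rows 1-2 cols 4-8 z=2 -> covers; best now A (z=2)
  B: rows 5-6 cols 10-11 -> outside (row miss)
  C: rows 0-2 cols 2-7 z=3 -> covers; best now A (z=2)
  D: rows 2-5 cols 6-8 -> outside (row miss)
Winner: A at z=2

Answer: 2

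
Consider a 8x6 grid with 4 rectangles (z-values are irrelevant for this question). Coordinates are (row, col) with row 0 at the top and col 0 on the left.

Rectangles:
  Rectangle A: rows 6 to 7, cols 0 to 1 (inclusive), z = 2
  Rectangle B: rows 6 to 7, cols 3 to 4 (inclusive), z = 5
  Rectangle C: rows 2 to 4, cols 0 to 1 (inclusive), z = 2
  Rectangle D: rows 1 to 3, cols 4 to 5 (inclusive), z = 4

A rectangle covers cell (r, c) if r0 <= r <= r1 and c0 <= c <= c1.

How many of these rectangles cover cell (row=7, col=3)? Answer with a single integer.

Check cell (7,3):
  A: rows 6-7 cols 0-1 -> outside (col miss)
  B: rows 6-7 cols 3-4 -> covers
  C: rows 2-4 cols 0-1 -> outside (row miss)
  D: rows 1-3 cols 4-5 -> outside (row miss)
Count covering = 1

Answer: 1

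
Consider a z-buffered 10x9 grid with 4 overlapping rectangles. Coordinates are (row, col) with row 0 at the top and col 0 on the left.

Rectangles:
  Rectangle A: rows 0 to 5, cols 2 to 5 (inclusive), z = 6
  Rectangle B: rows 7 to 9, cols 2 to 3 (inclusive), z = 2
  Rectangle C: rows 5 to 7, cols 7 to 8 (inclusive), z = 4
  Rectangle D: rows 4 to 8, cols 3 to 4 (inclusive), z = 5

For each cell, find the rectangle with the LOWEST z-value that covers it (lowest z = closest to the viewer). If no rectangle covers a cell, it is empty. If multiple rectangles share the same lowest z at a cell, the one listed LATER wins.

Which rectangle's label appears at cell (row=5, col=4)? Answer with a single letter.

Check cell (5,4):
  A: rows 0-5 cols 2-5 z=6 -> covers; best now A (z=6)
  B: rows 7-9 cols 2-3 -> outside (row miss)
  C: rows 5-7 cols 7-8 -> outside (col miss)
  D: rows 4-8 cols 3-4 z=5 -> covers; best now D (z=5)
Winner: D at z=5

Answer: D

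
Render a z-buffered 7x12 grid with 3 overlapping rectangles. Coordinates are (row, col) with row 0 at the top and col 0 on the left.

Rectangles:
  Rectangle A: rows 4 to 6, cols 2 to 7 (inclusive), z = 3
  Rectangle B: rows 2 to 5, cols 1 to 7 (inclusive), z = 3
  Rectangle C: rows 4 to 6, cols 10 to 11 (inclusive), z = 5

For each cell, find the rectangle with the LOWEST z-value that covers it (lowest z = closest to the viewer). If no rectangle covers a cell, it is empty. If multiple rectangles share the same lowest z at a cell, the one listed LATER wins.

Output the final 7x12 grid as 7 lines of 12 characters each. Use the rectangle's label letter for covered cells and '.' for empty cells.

............
............
.BBBBBBB....
.BBBBBBB....
.BBBBBBB..CC
.BBBBBBB..CC
..AAAAAA..CC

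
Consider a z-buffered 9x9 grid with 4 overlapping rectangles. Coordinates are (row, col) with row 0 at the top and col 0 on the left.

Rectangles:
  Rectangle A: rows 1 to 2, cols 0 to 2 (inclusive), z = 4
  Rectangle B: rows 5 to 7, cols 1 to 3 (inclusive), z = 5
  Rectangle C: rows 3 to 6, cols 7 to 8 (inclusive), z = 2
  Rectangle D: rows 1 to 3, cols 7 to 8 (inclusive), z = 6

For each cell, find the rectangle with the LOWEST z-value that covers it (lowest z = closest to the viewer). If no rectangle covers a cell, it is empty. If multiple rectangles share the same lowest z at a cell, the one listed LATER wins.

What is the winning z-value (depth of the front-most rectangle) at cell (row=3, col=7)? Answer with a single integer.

Answer: 2

Derivation:
Check cell (3,7):
  A: rows 1-2 cols 0-2 -> outside (row miss)
  B: rows 5-7 cols 1-3 -> outside (row miss)
  C: rows 3-6 cols 7-8 z=2 -> covers; best now C (z=2)
  D: rows 1-3 cols 7-8 z=6 -> covers; best now C (z=2)
Winner: C at z=2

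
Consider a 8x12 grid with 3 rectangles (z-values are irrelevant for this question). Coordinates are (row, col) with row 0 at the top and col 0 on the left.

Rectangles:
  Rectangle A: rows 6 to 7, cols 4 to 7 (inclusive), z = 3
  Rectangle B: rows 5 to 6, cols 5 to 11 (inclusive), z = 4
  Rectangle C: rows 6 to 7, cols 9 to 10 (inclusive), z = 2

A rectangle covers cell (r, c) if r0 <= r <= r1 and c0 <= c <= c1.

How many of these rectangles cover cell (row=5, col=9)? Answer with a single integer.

Answer: 1

Derivation:
Check cell (5,9):
  A: rows 6-7 cols 4-7 -> outside (row miss)
  B: rows 5-6 cols 5-11 -> covers
  C: rows 6-7 cols 9-10 -> outside (row miss)
Count covering = 1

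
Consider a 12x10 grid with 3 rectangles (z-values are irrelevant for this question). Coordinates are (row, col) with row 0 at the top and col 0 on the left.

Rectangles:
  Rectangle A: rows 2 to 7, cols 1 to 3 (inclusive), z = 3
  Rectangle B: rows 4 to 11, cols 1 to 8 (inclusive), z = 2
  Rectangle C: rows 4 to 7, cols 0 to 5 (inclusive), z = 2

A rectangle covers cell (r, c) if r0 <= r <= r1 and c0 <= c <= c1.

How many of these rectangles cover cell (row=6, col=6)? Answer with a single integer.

Answer: 1

Derivation:
Check cell (6,6):
  A: rows 2-7 cols 1-3 -> outside (col miss)
  B: rows 4-11 cols 1-8 -> covers
  C: rows 4-7 cols 0-5 -> outside (col miss)
Count covering = 1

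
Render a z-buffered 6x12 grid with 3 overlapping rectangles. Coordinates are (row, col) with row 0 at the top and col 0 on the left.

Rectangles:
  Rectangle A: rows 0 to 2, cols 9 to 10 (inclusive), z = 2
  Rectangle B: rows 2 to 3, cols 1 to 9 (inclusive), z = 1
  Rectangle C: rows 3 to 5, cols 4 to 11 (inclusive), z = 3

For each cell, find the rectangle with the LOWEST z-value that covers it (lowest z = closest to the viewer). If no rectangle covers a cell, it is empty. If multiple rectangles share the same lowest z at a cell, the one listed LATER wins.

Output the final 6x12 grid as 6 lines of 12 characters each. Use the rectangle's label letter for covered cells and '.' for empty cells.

.........AA.
.........AA.
.BBBBBBBBBA.
.BBBBBBBBBCC
....CCCCCCCC
....CCCCCCCC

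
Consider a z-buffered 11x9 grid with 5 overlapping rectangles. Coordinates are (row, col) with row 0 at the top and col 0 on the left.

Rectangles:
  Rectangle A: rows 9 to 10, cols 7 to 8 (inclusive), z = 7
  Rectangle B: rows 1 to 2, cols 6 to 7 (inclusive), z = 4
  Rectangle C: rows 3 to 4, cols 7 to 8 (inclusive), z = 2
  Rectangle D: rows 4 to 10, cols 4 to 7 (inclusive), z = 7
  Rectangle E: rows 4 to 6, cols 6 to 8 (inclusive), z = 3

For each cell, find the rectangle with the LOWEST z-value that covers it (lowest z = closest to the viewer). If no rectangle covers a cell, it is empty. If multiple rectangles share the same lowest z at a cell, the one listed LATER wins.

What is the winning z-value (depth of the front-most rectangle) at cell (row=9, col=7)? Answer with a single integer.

Check cell (9,7):
  A: rows 9-10 cols 7-8 z=7 -> covers; best now A (z=7)
  B: rows 1-2 cols 6-7 -> outside (row miss)
  C: rows 3-4 cols 7-8 -> outside (row miss)
  D: rows 4-10 cols 4-7 z=7 -> covers; best now D (z=7)
  E: rows 4-6 cols 6-8 -> outside (row miss)
Winner: D at z=7

Answer: 7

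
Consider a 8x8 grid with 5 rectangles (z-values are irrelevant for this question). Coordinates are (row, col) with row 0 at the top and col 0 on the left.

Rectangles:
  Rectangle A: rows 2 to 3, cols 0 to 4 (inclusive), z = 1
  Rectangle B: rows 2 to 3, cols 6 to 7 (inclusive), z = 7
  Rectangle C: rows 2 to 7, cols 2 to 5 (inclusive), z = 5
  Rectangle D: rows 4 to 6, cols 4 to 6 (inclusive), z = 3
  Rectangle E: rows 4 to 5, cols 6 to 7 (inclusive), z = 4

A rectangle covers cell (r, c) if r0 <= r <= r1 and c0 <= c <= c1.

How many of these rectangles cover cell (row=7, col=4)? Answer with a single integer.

Answer: 1

Derivation:
Check cell (7,4):
  A: rows 2-3 cols 0-4 -> outside (row miss)
  B: rows 2-3 cols 6-7 -> outside (row miss)
  C: rows 2-7 cols 2-5 -> covers
  D: rows 4-6 cols 4-6 -> outside (row miss)
  E: rows 4-5 cols 6-7 -> outside (row miss)
Count covering = 1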